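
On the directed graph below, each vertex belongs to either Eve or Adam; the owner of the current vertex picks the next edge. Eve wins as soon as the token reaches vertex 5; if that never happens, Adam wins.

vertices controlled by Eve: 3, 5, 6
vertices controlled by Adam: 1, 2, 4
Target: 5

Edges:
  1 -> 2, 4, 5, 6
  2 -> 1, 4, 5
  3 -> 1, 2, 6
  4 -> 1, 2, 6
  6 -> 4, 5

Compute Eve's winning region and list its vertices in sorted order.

A0 = {5}
A1: add {6} — 6 (Eve) has 6→5.
A2: add {3} — 3 (Eve) has 3→6.
A3 = A2; e.g. 1 (Adam) can still go to 2. Fixed point.
Eve's winning region = {3, 5, 6}.

3, 5, 6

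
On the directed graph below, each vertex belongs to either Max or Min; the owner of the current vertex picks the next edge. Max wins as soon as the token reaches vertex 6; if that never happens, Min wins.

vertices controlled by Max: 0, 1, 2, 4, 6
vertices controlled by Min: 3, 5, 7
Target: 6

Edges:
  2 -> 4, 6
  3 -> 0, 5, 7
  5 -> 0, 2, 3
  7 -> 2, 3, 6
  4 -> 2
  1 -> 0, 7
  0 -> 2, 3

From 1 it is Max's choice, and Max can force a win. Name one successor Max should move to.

0

A0 = {6}
A1: add {2} — 2 (Max) has 2→6.
A2: add {0, 4} — 0 (Max) has 0→2; 4 (Max) has 4→2.
A3: add {1} — 1 (Max) has 1→0.
A4 = A3; e.g. 3 (Min) can still go to 5. Fixed point.
From 1, successor 0 is in the attractor (rank 2); the other successor 7 is not.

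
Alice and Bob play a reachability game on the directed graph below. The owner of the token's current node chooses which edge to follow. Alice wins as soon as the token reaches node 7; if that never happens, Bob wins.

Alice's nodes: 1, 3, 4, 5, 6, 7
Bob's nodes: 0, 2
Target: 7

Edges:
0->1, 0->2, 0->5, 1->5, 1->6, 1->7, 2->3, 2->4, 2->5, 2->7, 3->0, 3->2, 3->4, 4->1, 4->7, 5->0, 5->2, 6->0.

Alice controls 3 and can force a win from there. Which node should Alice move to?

4

A0 = {7}
A1: add {1, 4} — 1 (Alice) has 1→7; 4 (Alice) has 4→7.
A2: add {3} — 3 (Alice) has 3→4.
A3 = A2; e.g. 0 (Bob) can still go to 2. Fixed point.
From 3, successor 4 is in the attractor (rank 1); the other successors 0, 2 are not.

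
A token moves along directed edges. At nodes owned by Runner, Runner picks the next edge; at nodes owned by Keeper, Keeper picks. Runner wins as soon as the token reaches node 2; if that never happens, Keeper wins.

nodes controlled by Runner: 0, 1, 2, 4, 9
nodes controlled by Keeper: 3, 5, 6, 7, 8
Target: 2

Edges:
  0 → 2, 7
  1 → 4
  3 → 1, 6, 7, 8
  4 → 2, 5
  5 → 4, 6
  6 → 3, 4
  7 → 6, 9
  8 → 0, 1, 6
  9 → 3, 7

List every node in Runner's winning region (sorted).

A0 = {2}
A1: add {0, 4} — 0 (Runner) has 0→2; 4 (Runner) has 4→2.
A2: add {1} — 1 (Runner) has 1→4.
A3 = A2; e.g. 3 (Keeper) can still go to 6. Fixed point.
Runner's winning region = {0, 1, 2, 4}.

0, 1, 2, 4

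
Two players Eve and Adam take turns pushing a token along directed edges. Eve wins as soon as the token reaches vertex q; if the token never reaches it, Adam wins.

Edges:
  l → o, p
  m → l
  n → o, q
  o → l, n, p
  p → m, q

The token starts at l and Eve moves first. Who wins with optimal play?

Track states (vertex, player-to-move).
A0 = {(q,Eve), (q,Adam)}
A1: add {(n,Eve), (p,Eve)}.
A2 = A1; e.g. (l,Eve) stays out. (l,Eve) never enters ⇒ Adam avoids the target.

Adam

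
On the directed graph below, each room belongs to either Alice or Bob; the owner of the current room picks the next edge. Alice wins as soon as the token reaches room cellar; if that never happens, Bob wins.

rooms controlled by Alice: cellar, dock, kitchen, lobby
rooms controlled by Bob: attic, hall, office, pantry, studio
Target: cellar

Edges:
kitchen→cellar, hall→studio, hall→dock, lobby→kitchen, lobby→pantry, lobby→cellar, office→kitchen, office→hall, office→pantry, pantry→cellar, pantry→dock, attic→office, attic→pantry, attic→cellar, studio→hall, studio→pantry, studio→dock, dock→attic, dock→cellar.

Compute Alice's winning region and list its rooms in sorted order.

A0 = {cellar}
A1: add {dock, kitchen, lobby} — kitchen (Alice) has kitchen→cellar; lobby (Alice) has lobby→cellar; dock (Alice) has dock→cellar.
A2: add {pantry} — pantry (Bob): all of {cellar, dock} already in.
A3 = A2; e.g. hall (Bob) can still go to studio. Fixed point.
Alice's winning region = {cellar, dock, kitchen, lobby, pantry}.

cellar, dock, kitchen, lobby, pantry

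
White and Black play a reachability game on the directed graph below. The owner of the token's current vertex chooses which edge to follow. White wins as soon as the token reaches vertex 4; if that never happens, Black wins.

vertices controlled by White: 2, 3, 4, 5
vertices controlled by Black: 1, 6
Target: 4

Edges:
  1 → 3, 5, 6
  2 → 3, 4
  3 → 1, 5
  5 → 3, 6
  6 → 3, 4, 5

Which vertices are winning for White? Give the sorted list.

A0 = {4}
A1: add {2} — 2 (White) has 2→4.
A2 = A1; e.g. 1 (Black) can still go to 3. Fixed point.
White's winning region = {2, 4}.

2, 4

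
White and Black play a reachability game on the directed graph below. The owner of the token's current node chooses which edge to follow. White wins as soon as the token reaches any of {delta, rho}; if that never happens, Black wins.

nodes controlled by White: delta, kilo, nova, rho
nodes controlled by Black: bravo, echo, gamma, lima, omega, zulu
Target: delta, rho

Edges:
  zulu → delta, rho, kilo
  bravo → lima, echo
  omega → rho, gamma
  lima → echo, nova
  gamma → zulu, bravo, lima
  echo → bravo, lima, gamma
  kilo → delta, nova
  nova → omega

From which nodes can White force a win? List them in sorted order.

A0 = {delta, rho}
A1: add {kilo} — kilo (White) has kilo→delta.
A2: add {zulu} — zulu (Black): all of {delta, rho, kilo} already in.
A3 = A2; e.g. bravo (Black) can still go to lima. Fixed point.
White's winning region = {delta, kilo, rho, zulu}.

delta, kilo, rho, zulu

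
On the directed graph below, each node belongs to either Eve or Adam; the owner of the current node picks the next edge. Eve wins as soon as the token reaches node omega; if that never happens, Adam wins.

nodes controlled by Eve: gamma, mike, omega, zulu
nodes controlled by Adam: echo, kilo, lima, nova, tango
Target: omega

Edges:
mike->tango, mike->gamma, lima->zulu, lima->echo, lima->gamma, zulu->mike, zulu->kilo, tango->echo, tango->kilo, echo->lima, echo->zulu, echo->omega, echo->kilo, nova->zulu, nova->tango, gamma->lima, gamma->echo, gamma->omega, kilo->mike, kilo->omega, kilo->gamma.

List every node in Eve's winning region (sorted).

gamma, kilo, mike, omega, zulu

A0 = {omega}
A1: add {gamma} — gamma (Eve) has gamma→omega.
A2: add {mike} — mike (Eve) has mike→gamma.
A3: add {kilo, zulu} — zulu (Eve) has zulu→mike; kilo (Adam): all of {mike, omega, gamma} already in.
A4 = A3; e.g. lima (Adam) can still go to echo. Fixed point.
Eve's winning region = {gamma, kilo, mike, omega, zulu}.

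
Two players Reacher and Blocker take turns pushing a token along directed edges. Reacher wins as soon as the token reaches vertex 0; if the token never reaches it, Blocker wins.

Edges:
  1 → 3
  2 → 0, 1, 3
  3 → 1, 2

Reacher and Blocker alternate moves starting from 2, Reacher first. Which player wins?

Reacher

Track states (vertex, player-to-move).
A0 = {(0,Reacher), (0,Blocker)}
A1: add {(2,Reacher)}.
(2,Reacher) ∈ A1 ⇒ Reacher forces the target.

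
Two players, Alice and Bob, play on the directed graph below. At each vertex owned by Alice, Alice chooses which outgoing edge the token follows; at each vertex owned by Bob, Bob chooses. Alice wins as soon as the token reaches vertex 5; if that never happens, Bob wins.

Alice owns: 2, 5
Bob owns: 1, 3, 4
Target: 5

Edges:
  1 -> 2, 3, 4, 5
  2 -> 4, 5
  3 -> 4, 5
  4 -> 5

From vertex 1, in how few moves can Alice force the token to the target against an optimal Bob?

A0 = {5}
A1: add {2, 4} — 2 (Alice) has 2→5; 4 (Bob): all of {5} already in.
A2: add {3} — 3 (Bob): all of {4, 5} already in.
A3: add {1} — 1 (Bob): all of {2, 3, 4, 5} already in.
A3 = all vertices. Fixed point.
1 enters the attractor at level 3, so Alice can force the target in 3 moves from there.

3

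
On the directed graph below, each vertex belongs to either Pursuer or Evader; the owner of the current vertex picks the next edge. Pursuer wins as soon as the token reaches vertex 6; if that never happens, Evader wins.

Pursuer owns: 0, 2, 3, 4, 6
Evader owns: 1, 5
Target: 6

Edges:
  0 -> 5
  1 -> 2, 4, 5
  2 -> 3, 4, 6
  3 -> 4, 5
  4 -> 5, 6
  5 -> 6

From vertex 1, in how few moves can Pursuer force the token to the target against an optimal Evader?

A0 = {6}
A1: add {2, 4, 5} — 2 (Pursuer) has 2→6; 4 (Pursuer) has 4→6; 5 (Evader): all of {6} already in.
A2: add {0, 1, 3} — 0 (Pursuer) has 0→5; 1 (Evader): all of {2, 4, 5} already in; 3 (Pursuer) has 3→4.
A2 = all vertices. Fixed point.
1 enters the attractor at level 2, so Pursuer can force the target in 2 moves from there.

2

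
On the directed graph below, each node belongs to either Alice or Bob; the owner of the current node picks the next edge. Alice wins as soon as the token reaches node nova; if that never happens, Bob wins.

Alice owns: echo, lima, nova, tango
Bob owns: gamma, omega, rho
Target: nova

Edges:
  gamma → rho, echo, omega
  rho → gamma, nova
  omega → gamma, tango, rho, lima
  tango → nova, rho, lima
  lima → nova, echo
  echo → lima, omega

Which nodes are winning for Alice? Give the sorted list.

echo, lima, nova, tango

A0 = {nova}
A1: add {lima, tango} — tango (Alice) has tango→nova; lima (Alice) has lima→nova.
A2: add {echo} — echo (Alice) has echo→lima.
A3 = A2; e.g. gamma (Bob) can still go to rho. Fixed point.
Alice's winning region = {echo, lima, nova, tango}.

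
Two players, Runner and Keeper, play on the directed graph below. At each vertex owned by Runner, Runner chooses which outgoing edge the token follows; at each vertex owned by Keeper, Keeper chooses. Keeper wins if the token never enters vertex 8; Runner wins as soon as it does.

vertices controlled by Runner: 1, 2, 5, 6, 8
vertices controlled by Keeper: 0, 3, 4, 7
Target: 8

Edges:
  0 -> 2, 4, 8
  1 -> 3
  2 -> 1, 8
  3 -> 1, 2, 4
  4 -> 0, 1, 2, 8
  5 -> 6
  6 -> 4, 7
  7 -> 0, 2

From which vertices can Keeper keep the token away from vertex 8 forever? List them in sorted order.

0, 1, 3, 4, 5, 6, 7

A0 = {8}
A1: add {2} — 2 (Runner) has 2→8.
A2 = A1; e.g. 0 (Keeper) can still go to 4. Fixed point.
Runner's attractor = {2, 8}; Keeper avoids the target exactly from the complement.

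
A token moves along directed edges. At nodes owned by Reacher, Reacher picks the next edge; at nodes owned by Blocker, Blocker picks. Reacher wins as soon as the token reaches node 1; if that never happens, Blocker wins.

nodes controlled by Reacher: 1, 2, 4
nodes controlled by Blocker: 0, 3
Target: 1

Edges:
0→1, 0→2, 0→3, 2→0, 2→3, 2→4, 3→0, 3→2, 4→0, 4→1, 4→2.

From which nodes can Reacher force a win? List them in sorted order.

1, 2, 4

A0 = {1}
A1: add {4} — 4 (Reacher) has 4→1.
A2: add {2} — 2 (Reacher) has 2→4.
A3 = A2; e.g. 0 (Blocker) can still go to 3. Fixed point.
Reacher's winning region = {1, 2, 4}.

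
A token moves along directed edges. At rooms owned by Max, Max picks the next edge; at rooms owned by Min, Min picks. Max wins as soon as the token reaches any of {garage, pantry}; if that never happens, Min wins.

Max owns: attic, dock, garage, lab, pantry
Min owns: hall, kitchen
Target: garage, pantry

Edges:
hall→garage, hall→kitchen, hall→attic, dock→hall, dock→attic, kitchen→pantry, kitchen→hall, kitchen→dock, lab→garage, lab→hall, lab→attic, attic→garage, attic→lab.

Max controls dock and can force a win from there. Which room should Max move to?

attic

A0 = {garage, pantry}
A1: add {attic, lab} — lab (Max) has lab→garage; attic (Max) has attic→garage.
A2: add {dock} — dock (Max) has dock→attic.
A3 = A2; e.g. hall (Min) can still go to kitchen. Fixed point.
From dock, successor attic is in the attractor (rank 1); the other successor hall is not.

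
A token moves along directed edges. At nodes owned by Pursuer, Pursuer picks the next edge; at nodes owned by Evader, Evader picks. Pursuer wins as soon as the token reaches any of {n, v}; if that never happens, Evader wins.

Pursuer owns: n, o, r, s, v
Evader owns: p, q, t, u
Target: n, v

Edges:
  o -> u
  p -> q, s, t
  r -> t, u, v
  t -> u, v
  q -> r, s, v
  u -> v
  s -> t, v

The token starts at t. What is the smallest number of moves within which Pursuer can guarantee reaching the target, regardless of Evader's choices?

A0 = {n, v}
A1: add {r, s, u} — r (Pursuer) has r→v; s (Pursuer) has s→v; u (Evader): all of {v} already in.
A2: add {o, q, t} — o (Pursuer) has o→u; q (Evader): all of {r, s, v} already in; t (Evader): all of {u, v} already in.
t enters the attractor at level 2, so Pursuer can force the target in 2 moves from there.

2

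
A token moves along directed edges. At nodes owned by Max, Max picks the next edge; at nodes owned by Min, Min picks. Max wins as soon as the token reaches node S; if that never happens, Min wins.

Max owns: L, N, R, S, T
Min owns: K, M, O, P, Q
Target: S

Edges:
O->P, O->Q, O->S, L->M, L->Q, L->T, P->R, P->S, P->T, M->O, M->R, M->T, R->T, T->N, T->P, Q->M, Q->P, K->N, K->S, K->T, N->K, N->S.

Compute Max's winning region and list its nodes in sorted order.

K, L, N, P, R, S, T

A0 = {S}
A1: add {N} — N (Max) has N→S.
A2: add {T} — T (Max) has T→N.
A3: add {K, L, R} — K (Min): all of {N, S, T} already in; L (Max) has L→T; R (Max) has R→T.
A4: add {P} — P (Min): all of {R, S, T} already in.
A5 = A4; e.g. M (Min) can still go to O. Fixed point.
Max's winning region = {K, L, N, P, R, S, T}.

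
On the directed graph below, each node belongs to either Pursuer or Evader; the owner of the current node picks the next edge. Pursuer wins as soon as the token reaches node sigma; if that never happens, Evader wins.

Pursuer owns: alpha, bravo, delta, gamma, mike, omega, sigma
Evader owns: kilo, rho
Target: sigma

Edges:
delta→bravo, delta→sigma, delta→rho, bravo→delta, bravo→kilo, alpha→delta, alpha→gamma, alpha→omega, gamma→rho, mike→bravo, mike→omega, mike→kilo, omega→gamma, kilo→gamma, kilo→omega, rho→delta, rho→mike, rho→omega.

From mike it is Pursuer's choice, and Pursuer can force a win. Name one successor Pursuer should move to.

bravo

A0 = {sigma}
A1: add {delta} — delta (Pursuer) has delta→sigma.
A2: add {alpha, bravo} — bravo (Pursuer) has bravo→delta; alpha (Pursuer) has alpha→delta.
A3: add {mike} — mike (Pursuer) has mike→bravo.
A4 = A3; e.g. gamma (Pursuer) has no edge into A3. Fixed point.
From mike, successor bravo is in the attractor (rank 2); the other successors kilo, omega are not.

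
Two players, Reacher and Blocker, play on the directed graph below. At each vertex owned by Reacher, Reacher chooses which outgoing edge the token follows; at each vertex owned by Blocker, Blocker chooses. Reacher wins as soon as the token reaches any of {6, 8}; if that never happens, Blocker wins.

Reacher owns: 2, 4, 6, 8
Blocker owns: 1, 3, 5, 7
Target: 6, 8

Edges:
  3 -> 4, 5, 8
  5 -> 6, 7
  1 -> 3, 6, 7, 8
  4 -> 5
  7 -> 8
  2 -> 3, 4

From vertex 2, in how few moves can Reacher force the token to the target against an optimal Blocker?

A0 = {6, 8}
A1: add {7} — 7 (Blocker): all of {8} already in.
A2: add {5} — 5 (Blocker): all of {6, 7} already in.
A3: add {4} — 4 (Reacher) has 4→5.
A4: add {2, 3} — 2 (Reacher) has 2→4; 3 (Blocker): all of {4, 5, 8} already in.
2 enters the attractor at level 4, so Reacher can force the target in 4 moves from there.

4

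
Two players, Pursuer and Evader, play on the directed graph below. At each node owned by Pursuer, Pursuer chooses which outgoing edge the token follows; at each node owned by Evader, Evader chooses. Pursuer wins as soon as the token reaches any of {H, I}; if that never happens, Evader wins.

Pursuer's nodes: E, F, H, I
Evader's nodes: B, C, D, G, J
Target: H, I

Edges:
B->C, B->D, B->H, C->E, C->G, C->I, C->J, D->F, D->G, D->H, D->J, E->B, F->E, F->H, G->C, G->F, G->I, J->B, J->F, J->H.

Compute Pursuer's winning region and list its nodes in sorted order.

F, H, I

A0 = {H, I}
A1: add {F} — F (Pursuer) has F→H.
A2 = A1; e.g. B (Evader) can still go to C. Fixed point.
Pursuer's winning region = {F, H, I}.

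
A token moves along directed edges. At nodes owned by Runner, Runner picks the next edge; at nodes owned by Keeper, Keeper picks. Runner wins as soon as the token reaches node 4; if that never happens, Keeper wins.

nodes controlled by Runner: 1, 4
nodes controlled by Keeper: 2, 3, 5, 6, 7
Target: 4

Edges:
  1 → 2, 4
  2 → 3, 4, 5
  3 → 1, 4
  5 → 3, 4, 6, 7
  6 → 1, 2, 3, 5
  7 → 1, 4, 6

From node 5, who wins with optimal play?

A0 = {4}
A1: add {1} — 1 (Runner) has 1→4.
A2: add {3} — 3 (Keeper): all of {1, 4} already in.
A3 = A2; e.g. 2 (Keeper) can still go to 5. Fixed point.
5 never enters the attractor, so Keeper can avoid the target forever.

Keeper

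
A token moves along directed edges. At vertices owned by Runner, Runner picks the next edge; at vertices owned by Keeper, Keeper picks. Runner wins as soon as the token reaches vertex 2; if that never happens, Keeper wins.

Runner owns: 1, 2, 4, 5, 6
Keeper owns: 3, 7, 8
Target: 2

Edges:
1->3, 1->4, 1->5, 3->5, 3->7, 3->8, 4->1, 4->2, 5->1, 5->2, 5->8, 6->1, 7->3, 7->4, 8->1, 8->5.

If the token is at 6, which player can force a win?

A0 = {2}
A1: add {4, 5} — 4 (Runner) has 4→2; 5 (Runner) has 5→2.
A2: add {1} — 1 (Runner) has 1→4.
A3: add {6, 8} — 6 (Runner) has 6→1; 8 (Keeper): all of {1, 5} already in.
A4 = A3; e.g. 3 (Keeper) can still go to 7. Fixed point.
6 ∈ A3, so Runner can force the target.

Runner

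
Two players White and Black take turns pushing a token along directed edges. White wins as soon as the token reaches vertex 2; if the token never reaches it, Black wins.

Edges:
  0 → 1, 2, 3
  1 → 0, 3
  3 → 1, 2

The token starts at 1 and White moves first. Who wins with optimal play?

Black

Track states (vertex, player-to-move).
A0 = {(2,White), (2,Black)}
A1: add {(0,White), (3,White)}.
A2: add {(1,Black)}.
A3 = A2; e.g. (0,Black) stays out. (1,White) never enters ⇒ Black avoids the target.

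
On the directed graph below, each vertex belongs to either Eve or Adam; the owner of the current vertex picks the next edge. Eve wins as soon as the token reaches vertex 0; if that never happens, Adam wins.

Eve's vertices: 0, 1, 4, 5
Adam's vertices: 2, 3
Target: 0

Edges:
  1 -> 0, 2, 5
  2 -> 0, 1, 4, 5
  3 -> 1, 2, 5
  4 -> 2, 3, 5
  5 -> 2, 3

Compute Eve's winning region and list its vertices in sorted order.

A0 = {0}
A1: add {1} — 1 (Eve) has 1→0.
A2 = A1; e.g. 2 (Adam) can still go to 4. Fixed point.
Eve's winning region = {0, 1}.

0, 1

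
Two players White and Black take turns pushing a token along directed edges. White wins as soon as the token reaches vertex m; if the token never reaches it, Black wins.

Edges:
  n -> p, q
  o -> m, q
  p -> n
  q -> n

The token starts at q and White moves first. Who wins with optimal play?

Track states (vertex, player-to-move).
A0 = {(m,White), (m,Black)}
A1: add {(o,White)}.
A2 = A1; e.g. (n,White) stays out. (q,White) never enters ⇒ Black avoids the target.

Black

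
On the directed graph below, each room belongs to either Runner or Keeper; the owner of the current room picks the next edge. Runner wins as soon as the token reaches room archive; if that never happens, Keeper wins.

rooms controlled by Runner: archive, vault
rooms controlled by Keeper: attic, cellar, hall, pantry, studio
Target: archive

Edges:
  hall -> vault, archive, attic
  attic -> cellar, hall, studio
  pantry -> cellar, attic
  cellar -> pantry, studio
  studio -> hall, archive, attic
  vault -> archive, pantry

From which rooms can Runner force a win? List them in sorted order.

archive, vault

A0 = {archive}
A1: add {vault} — vault (Runner) has vault→archive.
A2 = A1; e.g. cellar (Keeper) can still go to pantry. Fixed point.
Runner's winning region = {archive, vault}.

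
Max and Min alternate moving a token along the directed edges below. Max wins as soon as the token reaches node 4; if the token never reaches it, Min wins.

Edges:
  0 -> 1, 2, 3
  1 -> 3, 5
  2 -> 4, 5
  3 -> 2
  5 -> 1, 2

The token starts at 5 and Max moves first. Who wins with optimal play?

Min

Track states (vertex, player-to-move).
A0 = {(4,Max), (4,Min)}
A1: add {(2,Max)}.
A2: add {(3,Min)}.
A3: add {(0,Max), (1,Max)}.
A4: add {(5,Min)}.
A5 = A4; e.g. (0,Min) stays out. (5,Max) never enters ⇒ Min avoids the target.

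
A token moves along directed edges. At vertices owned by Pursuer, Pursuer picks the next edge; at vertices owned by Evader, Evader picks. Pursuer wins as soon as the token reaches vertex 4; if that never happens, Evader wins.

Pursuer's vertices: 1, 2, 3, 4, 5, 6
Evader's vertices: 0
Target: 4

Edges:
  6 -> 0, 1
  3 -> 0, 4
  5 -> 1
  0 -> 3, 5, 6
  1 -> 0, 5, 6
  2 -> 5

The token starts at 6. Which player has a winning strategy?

A0 = {4}
A1: add {3} — 3 (Pursuer) has 3→4.
A2 = A1; e.g. 0 (Evader) can still go to 5. Fixed point.
6 never enters the attractor, so Evader can avoid the target forever.

Evader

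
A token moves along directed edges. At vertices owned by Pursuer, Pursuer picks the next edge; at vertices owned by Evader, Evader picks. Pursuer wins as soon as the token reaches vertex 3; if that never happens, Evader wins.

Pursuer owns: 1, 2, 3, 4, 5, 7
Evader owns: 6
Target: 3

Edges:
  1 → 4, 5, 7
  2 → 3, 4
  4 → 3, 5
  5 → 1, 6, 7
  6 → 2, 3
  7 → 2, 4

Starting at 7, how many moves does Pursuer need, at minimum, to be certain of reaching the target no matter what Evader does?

2

A0 = {3}
A1: add {2, 4} — 2 (Pursuer) has 2→3; 4 (Pursuer) has 4→3.
A2: add {1, 6, 7} — 1 (Pursuer) has 1→4; 6 (Evader): all of {2, 3} already in; 7 (Pursuer) has 7→2.
7 enters the attractor at level 2, so Pursuer can force the target in 2 moves from there.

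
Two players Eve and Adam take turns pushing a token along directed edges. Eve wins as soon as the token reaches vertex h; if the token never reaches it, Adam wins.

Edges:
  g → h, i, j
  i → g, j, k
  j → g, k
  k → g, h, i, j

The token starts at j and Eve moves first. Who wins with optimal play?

Adam

Track states (vertex, player-to-move).
A0 = {(h,Eve), (h,Adam)}
A1: add {(g,Eve), (k,Eve)}.
A2: add {(j,Adam)}.
A3: add {(i,Eve)}.
A4 = A3; e.g. (g,Adam) stays out. (j,Eve) never enters ⇒ Adam avoids the target.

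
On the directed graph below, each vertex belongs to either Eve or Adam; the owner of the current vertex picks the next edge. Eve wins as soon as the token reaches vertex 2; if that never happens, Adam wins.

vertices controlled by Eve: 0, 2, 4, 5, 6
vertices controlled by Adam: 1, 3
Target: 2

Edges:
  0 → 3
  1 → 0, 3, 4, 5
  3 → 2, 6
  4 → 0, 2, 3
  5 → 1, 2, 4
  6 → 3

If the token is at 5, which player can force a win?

A0 = {2}
A1: add {4, 5} — 4 (Eve) has 4→2; 5 (Eve) has 5→2.
A2 = A1; e.g. 0 (Eve) has no edge into A1. Fixed point.
5 ∈ A1, so Eve can force the target.

Eve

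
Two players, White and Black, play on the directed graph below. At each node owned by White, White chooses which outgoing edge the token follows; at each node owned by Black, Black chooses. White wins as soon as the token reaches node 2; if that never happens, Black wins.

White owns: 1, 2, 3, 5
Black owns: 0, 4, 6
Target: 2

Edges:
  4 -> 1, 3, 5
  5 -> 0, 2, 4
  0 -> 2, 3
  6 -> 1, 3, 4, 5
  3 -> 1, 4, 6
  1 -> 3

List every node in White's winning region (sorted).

A0 = {2}
A1: add {5} — 5 (White) has 5→2.
A2 = A1; e.g. 0 (Black) can still go to 3. Fixed point.
White's winning region = {2, 5}.

2, 5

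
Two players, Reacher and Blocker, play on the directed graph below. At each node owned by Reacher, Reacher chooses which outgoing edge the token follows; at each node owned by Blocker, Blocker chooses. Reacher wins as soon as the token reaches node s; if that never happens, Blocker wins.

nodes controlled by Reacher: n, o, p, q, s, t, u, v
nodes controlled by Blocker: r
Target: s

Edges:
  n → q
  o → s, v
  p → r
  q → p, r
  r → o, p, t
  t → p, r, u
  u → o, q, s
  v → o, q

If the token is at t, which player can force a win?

A0 = {s}
A1: add {o, u} — o (Reacher) has o→s; u (Reacher) has u→s.
A2: add {t, v} — t (Reacher) has t→u; v (Reacher) has v→o.
A3 = A2; e.g. n (Reacher) has no edge into A2. Fixed point.
t ∈ A2, so Reacher can force the target.

Reacher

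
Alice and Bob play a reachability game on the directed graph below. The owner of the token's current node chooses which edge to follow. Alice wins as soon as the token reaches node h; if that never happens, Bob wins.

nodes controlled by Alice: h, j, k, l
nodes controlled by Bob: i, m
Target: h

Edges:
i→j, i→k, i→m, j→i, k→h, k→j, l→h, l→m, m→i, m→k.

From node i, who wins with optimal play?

Bob

A0 = {h}
A1: add {k, l} — k (Alice) has k→h; l (Alice) has l→h.
A2 = A1; e.g. i (Bob) can still go to j. Fixed point.
i never enters the attractor, so Bob can avoid the target forever.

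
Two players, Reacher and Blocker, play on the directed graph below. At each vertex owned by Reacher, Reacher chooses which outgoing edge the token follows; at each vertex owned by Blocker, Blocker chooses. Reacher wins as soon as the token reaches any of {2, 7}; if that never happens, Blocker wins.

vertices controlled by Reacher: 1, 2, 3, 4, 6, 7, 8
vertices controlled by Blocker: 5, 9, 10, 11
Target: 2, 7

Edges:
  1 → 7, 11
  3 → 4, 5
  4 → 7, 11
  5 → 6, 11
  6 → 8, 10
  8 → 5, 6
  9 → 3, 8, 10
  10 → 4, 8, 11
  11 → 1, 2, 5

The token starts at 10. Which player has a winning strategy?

Blocker

A0 = {2, 7}
A1: add {1, 4} — 1 (Reacher) has 1→7; 4 (Reacher) has 4→7.
A2: add {3} — 3 (Reacher) has 3→4.
A3 = A2; e.g. 5 (Blocker) can still go to 6. Fixed point.
10 never enters the attractor, so Blocker can avoid the target forever.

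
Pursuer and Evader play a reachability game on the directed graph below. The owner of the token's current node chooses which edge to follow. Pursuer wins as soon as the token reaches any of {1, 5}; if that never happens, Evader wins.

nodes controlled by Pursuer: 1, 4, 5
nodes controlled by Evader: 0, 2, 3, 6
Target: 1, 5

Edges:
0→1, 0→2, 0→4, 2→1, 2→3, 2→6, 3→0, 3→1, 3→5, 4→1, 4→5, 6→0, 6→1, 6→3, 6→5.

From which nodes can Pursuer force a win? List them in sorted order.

1, 4, 5

A0 = {1, 5}
A1: add {4} — 4 (Pursuer) has 4→1.
A2 = A1; e.g. 0 (Evader) can still go to 2. Fixed point.
Pursuer's winning region = {1, 4, 5}.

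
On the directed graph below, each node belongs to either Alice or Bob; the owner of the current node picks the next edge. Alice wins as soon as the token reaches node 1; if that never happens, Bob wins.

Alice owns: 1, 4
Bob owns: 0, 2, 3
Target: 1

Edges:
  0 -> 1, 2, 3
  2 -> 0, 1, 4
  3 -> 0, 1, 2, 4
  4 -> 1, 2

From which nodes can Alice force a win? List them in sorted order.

A0 = {1}
A1: add {4} — 4 (Alice) has 4→1.
A2 = A1; e.g. 0 (Bob) can still go to 2. Fixed point.
Alice's winning region = {1, 4}.

1, 4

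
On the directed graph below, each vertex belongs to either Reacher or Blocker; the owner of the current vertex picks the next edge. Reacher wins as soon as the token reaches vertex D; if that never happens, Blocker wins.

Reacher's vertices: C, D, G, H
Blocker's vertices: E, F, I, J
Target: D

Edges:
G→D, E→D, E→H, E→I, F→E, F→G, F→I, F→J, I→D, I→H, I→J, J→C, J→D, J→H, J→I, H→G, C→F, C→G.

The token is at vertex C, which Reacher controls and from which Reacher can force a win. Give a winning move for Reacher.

G

A0 = {D}
A1: add {G} — G (Reacher) has G→D.
A2: add {C, H} — C (Reacher) has C→G; H (Reacher) has H→G.
A3 = A2; e.g. E (Blocker) can still go to I. Fixed point.
From C, successor G is in the attractor (rank 1); the other successor F is not.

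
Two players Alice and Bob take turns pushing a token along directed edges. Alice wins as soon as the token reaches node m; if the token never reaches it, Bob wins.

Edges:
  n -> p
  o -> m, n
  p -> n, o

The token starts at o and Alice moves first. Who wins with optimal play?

Alice

Track states (vertex, player-to-move).
A0 = {(m,Alice), (m,Bob)}
A1: add {(o,Alice)}.
(o,Alice) ∈ A1 ⇒ Alice forces the target.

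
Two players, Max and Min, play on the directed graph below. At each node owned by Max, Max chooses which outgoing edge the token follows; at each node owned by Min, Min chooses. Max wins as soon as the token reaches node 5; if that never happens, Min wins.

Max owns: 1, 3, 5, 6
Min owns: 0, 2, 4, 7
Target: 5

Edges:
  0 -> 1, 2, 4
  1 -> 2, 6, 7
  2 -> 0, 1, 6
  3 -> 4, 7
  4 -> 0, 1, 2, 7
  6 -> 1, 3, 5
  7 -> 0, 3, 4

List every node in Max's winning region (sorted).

1, 5, 6

A0 = {5}
A1: add {6} — 6 (Max) has 6→5.
A2: add {1} — 1 (Max) has 1→6.
A3 = A2; e.g. 0 (Min) can still go to 2. Fixed point.
Max's winning region = {1, 5, 6}.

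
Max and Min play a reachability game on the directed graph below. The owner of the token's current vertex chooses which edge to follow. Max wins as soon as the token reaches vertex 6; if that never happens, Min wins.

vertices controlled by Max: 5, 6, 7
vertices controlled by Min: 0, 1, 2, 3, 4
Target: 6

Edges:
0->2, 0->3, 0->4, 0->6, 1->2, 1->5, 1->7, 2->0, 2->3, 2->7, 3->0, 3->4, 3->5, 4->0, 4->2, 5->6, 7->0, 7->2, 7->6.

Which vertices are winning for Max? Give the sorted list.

5, 6, 7

A0 = {6}
A1: add {5, 7} — 5 (Max) has 5→6; 7 (Max) has 7→6.
A2 = A1; e.g. 0 (Min) can still go to 2. Fixed point.
Max's winning region = {5, 6, 7}.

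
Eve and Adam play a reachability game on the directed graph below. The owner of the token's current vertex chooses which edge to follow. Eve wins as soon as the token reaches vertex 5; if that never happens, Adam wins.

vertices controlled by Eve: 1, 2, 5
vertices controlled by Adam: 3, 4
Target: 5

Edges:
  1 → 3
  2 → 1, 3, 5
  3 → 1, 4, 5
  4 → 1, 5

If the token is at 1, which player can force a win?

A0 = {5}
A1: add {2} — 2 (Eve) has 2→5.
A2 = A1; e.g. 1 (Eve) has no edge into A1. Fixed point.
1 never enters the attractor, so Adam can avoid the target forever.

Adam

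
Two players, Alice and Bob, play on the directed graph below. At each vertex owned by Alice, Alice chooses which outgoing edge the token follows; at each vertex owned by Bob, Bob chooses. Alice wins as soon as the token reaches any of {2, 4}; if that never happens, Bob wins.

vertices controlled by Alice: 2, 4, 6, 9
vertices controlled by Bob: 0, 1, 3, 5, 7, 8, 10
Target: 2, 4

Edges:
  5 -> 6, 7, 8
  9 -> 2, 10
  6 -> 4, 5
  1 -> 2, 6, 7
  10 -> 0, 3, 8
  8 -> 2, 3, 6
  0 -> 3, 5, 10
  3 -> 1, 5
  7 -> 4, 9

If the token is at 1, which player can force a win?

A0 = {2, 4}
A1: add {6, 9} — 6 (Alice) has 6→4; 9 (Alice) has 9→2.
A2: add {7} — 7 (Bob): all of {4, 9} already in.
A3: add {1} — 1 (Bob): all of {2, 6, 7} already in.
A4 = A3; e.g. 0 (Bob) can still go to 3. Fixed point.
1 ∈ A3, so Alice can force the target.

Alice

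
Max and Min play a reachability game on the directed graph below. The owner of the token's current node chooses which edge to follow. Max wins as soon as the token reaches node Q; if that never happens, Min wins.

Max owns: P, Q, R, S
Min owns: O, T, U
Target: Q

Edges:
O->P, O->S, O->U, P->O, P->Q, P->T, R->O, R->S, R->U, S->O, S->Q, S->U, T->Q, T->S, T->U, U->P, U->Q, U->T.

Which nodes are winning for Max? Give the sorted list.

P, Q, R, S

A0 = {Q}
A1: add {P, S} — P (Max) has P→Q; S (Max) has S→Q.
A2: add {R} — R (Max) has R→S.
A3 = A2; e.g. O (Min) can still go to U. Fixed point.
Max's winning region = {P, Q, R, S}.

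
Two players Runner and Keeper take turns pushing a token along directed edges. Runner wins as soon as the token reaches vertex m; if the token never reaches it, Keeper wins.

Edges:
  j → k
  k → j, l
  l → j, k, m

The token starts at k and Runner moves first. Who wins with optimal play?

Track states (vertex, player-to-move).
A0 = {(m,Runner), (m,Keeper)}
A1: add {(l,Runner)}.
A2 = A1; e.g. (j,Runner) stays out. (k,Runner) never enters ⇒ Keeper avoids the target.

Keeper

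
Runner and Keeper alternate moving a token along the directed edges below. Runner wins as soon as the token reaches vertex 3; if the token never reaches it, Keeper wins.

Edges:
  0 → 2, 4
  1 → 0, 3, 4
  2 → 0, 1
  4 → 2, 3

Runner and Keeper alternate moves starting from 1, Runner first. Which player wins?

Track states (vertex, player-to-move).
A0 = {(3,Runner), (3,Keeper)}
A1: add {(1,Runner), (4,Runner)}.
(1,Runner) ∈ A1 ⇒ Runner forces the target.

Runner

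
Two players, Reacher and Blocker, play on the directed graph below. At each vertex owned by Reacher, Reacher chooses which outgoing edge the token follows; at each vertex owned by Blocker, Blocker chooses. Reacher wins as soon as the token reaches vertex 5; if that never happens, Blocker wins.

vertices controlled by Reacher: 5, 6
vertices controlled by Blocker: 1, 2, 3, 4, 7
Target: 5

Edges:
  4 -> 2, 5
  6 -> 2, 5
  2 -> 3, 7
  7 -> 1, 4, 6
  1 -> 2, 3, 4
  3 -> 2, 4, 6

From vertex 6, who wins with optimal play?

Reacher

A0 = {5}
A1: add {6} — 6 (Reacher) has 6→5.
A2 = A1; e.g. 1 (Blocker) can still go to 2. Fixed point.
6 ∈ A1, so Reacher can force the target.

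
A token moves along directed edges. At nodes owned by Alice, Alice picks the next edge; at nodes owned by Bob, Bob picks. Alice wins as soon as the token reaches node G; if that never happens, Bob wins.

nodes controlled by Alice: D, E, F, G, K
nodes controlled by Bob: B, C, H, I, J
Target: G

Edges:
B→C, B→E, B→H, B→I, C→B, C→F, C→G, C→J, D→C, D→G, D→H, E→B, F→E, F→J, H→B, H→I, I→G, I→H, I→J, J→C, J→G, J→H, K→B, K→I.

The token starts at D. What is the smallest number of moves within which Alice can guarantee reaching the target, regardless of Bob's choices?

1

A0 = {G}
A1: add {D} — D (Alice) has D→G.
A2 = A1; e.g. B (Bob) can still go to C. Fixed point.
D enters the attractor at level 1, so Alice can force the target in 1 move from there.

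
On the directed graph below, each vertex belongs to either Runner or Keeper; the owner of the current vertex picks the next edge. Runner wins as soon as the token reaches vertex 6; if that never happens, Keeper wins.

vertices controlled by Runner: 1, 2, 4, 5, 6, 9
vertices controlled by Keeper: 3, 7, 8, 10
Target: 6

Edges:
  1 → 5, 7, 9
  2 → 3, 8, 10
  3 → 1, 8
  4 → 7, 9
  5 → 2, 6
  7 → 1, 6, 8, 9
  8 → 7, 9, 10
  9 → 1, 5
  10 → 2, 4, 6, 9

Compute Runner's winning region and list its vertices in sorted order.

1, 4, 5, 6, 9

A0 = {6}
A1: add {5} — 5 (Runner) has 5→6.
A2: add {1, 9} — 1 (Runner) has 1→5; 9 (Runner) has 9→5.
A3: add {4} — 4 (Runner) has 4→9.
A4 = A3; e.g. 2 (Runner) has no edge into A3. Fixed point.
Runner's winning region = {1, 4, 5, 6, 9}.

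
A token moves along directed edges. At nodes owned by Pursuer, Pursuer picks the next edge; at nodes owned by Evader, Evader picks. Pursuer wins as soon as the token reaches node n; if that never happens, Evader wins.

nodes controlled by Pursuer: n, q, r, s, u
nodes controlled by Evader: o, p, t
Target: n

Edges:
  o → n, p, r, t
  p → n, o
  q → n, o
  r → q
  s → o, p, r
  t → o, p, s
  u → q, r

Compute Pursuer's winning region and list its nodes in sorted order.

A0 = {n}
A1: add {q} — q (Pursuer) has q→n.
A2: add {r, u} — r (Pursuer) has r→q; u (Pursuer) has u→q.
A3: add {s} — s (Pursuer) has s→r.
A4 = A3; e.g. o (Evader) can still go to p. Fixed point.
Pursuer's winning region = {n, q, r, s, u}.

n, q, r, s, u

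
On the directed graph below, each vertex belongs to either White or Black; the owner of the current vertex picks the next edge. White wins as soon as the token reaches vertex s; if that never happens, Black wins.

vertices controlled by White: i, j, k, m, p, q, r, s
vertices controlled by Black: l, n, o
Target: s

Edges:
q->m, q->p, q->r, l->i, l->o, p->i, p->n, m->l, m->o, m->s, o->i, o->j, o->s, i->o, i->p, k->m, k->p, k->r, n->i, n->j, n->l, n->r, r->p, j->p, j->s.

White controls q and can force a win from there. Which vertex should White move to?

A0 = {s}
A1: add {j, m} — j (White) has j→s; m (White) has m→s.
A2: add {k, q} — k (White) has k→m; q (White) has q→m.
A3 = A2; e.g. i (White) has no edge into A2. Fixed point.
From q, successor m is in the attractor (rank 1); the other successors p, r are not.

m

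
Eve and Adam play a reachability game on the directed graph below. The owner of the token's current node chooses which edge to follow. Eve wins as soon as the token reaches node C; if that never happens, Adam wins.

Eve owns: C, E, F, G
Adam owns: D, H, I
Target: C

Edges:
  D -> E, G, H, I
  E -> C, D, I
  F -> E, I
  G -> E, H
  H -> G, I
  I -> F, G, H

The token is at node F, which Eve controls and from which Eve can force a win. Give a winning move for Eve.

E

A0 = {C}
A1: add {E} — E (Eve) has E→C.
A2: add {F, G} — F (Eve) has F→E; G (Eve) has G→E.
A3 = A2; e.g. D (Adam) can still go to H. Fixed point.
From F, successor E is in the attractor (rank 1); the other successor I is not.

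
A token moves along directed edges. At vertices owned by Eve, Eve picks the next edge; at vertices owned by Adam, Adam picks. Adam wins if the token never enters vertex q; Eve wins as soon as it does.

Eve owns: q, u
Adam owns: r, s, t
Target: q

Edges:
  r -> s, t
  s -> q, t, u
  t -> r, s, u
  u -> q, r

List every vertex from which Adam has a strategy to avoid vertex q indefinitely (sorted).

A0 = {q}
A1: add {u} — u (Eve) has u→q.
A2 = A1; e.g. r (Adam) can still go to s. Fixed point.
Eve's attractor = {q, u}; Adam avoids the target exactly from the complement.

r, s, t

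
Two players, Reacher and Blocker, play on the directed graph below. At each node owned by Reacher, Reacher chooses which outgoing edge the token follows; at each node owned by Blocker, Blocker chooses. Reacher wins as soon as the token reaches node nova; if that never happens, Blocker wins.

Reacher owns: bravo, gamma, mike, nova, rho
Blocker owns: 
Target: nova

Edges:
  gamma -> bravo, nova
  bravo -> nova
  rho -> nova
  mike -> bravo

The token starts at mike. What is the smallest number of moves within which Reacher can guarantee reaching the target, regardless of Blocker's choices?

2

A0 = {nova}
A1: add {bravo, gamma, rho} — gamma (Reacher) has gamma→nova; bravo (Reacher) has bravo→nova; rho (Reacher) has rho→nova.
A2: add {mike} — mike (Reacher) has mike→bravo.
A2 = all vertices. Fixed point.
mike enters the attractor at level 2, so Reacher can force the target in 2 moves from there.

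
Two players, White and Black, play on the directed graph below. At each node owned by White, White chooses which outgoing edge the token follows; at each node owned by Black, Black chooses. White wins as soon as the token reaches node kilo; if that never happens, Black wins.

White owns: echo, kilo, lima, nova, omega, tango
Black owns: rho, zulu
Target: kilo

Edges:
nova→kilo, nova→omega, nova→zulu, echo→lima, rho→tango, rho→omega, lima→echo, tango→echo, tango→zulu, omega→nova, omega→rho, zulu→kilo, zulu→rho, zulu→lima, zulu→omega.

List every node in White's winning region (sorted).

A0 = {kilo}
A1: add {nova} — nova (White) has nova→kilo.
A2: add {omega} — omega (White) has omega→nova.
A3 = A2; e.g. echo (White) has no edge into A2. Fixed point.
White's winning region = {kilo, nova, omega}.

kilo, nova, omega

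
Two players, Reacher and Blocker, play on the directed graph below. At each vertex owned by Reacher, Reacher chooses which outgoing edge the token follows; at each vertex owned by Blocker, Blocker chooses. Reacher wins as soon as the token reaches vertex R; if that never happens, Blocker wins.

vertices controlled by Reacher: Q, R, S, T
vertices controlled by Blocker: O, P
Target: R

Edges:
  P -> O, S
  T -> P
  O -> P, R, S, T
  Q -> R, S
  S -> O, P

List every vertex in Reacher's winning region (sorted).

Q, R

A0 = {R}
A1: add {Q} — Q (Reacher) has Q→R.
A2 = A1; e.g. O (Blocker) can still go to P. Fixed point.
Reacher's winning region = {Q, R}.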